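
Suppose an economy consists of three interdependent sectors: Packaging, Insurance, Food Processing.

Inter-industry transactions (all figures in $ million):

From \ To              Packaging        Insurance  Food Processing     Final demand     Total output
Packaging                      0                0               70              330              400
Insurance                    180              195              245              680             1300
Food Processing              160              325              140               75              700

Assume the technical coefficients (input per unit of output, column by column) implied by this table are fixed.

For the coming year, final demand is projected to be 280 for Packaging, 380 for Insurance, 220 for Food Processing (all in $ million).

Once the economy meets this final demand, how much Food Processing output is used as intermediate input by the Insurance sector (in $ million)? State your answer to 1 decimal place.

z_FI = 235.6

Technical coefficients a_ij = z_ij / X_j:
  a_PP = 0/400 = 0.00, a_IP = 180/400 = 0.45, a_FP = 160/400 = 0.40
  a_PI = 0/1300 = 0.00, a_II = 195/1300 = 0.15, a_FI = 325/1300 = 0.25
  a_PF = 70/700 = 0.10, a_IF = 245/700 = 0.35, a_FF = 140/700 = 0.20
I − A =
  [   1.00     0.00    -0.10]
  [  -0.45     0.85    -0.35]
  [  -0.40    -0.25     0.80]
Cofactors of I−A, C_ij = (−1)^(i+j)·(minor ij) (rows/columns in the sector order above):
  C_11 = (0.85)(0.80) − (-0.35)(-0.25) = 0.5925
  C_12 = −[(-0.45)(0.80) − (-0.35)(-0.40)] = 0.5000
  C_13 = (-0.45)(-0.25) − (0.85)(-0.40) = 0.4525
  C_21 = −[(0.00)(0.80) − (-0.10)(-0.25)] = 0.0250
  C_22 = (1.00)(0.80) − (-0.10)(-0.40) = 0.7600
  C_23 = −[(1.00)(-0.25) − (0.00)(-0.40)] = 0.2500
  C_31 = (0.00)(-0.35) − (-0.10)(0.85) = 0.0850
  C_32 = −[(1.00)(-0.35) − (-0.10)(-0.45)] = 0.3950
  C_33 = (1.00)(0.85) − (0.00)(-0.45) = 0.8500
det(I−A) = Σ_j (I−A)_1j·C_1j = (1.00)(0.5925) + (0.00)(0.5000) + (-0.10)(0.4525) = 0.54725
adj(I−A) = Cᵀ =
  [ 0.5925   0.0250   0.0850]
  [ 0.5000   0.7600   0.3950]
  [ 0.4525   0.2500   0.8500]
(I − A)⁻¹ = adj(I−A) / det(I−A) ≈
  [   1.0827     0.0457     0.1553]
  [   0.9137     1.3888     0.7218]
  [   0.8269     0.4568     1.5532]
First solve x = (I − A)⁻¹ d = adj(I−A)·d / det(I−A); in particular x_I = (0.5000·280 + 0.7600·380 + 0.3950·220) / 0.54725 = 515.70 / 0.54725 ≈ 942.348.
Intermediate flow from F to I: z_FI = a_FI · x_I = 0.25 × 515.70 / 0.54725 = 128.925 / 0.54725 ≈ 235.6.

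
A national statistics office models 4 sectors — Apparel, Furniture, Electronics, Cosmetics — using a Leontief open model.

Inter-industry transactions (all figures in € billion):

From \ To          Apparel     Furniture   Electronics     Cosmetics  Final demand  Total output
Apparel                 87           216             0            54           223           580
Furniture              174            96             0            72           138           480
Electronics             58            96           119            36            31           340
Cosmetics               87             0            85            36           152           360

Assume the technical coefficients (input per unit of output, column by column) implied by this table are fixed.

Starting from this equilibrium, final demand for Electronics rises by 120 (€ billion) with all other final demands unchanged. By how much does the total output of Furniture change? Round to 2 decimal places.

Δx_2 = 24.00

Technical coefficients a_ij = z_ij / X_j:
  a_11 = 87/580 = 0.15, a_21 = 174/580 = 0.30, a_31 = 58/580 = 0.10, a_41 = 87/580 = 0.15
  a_12 = 216/480 = 0.45, a_22 = 96/480 = 0.20, a_32 = 96/480 = 0.20, a_42 = 0/480 = 0.00
  a_13 = 0/340 = 0.00, a_23 = 0/340 = 0.00, a_33 = 119/340 = 0.35, a_43 = 85/340 = 0.25
  a_14 = 54/360 = 0.15, a_24 = 72/360 = 0.20, a_34 = 36/360 = 0.10, a_44 = 36/360 = 0.10
I − A =
  [   0.85    -0.45     0.00    -0.15]
  [  -0.30     0.80     0.00    -0.20]
  [  -0.10    -0.20     0.65    -0.10]
  [  -0.15     0.00    -0.25     0.90]
Compute the cofactors C_ij = (−1)^(i+j)·(3×3 minor ij) of I−A; the adjugate is their transpose:
adj(I−A) = Cᵀ =
  [ 0.438000   0.259500   0.052500   0.136500]
  [ 0.192500   0.457625   0.053750   0.139750]
  [ 0.144000   0.195750   0.459000   0.118500]
  [ 0.113000   0.097625   0.136250   0.354250]
det(I−A) = Σ_j (I−A)_1j·C_1j = (0.85)(0.438000) + (-0.45)(0.192500) + (0.00)(0.144000) + (-0.15)(0.113000) = 0.268725
(I − A)⁻¹ = adj(I−A) / det(I−A) ≈
  [   1.6299     0.9657     0.1954     0.5080]
  [   0.7163     1.7029     0.2000     0.5200]
  [   0.5359     0.7284     1.7081     0.4410]
  [   0.4205     0.3633     0.5070     1.3183]
Δx = (I − A)⁻¹ Δd with Δd having +120 in the Electronics component and 0 elsewhere.
So Δx_2 = L_23 · (+120), where L_23 = adj(I−A)_23 / det(I−A) = 0.053750 / 0.268725.
Δx_2 = 0.053750 × (+120) / 0.268725 = 6.45 / 0.268725 ≈ 24.00.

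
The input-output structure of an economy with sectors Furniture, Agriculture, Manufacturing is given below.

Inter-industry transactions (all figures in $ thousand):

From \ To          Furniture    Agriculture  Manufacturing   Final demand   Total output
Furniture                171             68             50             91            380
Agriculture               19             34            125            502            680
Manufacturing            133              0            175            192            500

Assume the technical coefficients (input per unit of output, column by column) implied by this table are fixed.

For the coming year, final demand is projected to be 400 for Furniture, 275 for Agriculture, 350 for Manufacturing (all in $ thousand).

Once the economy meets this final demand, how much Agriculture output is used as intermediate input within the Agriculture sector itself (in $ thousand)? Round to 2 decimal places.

z_AA = 31.69

Technical coefficients a_ij = z_ij / X_j:
  a_FF = 171/380 = 0.45, a_AF = 19/380 = 0.05, a_MF = 133/380 = 0.35
  a_FA = 68/680 = 0.10, a_AA = 34/680 = 0.05, a_MA = 0/680 = 0.00
  a_FM = 50/500 = 0.10, a_AM = 125/500 = 0.25, a_MM = 175/500 = 0.35
I − A =
  [   0.55    -0.10    -0.10]
  [  -0.05     0.95    -0.25]
  [  -0.35     0.00     0.65]
Cofactors of I−A, C_ij = (−1)^(i+j)·(minor ij) (rows/columns in the sector order above):
  C_11 = (0.95)(0.65) − (-0.25)(0.00) = 0.6175
  C_12 = −[(-0.05)(0.65) − (-0.25)(-0.35)] = 0.1200
  C_13 = (-0.05)(0.00) − (0.95)(-0.35) = 0.3325
  C_21 = −[(-0.10)(0.65) − (-0.10)(0.00)] = 0.0650
  C_22 = (0.55)(0.65) − (-0.10)(-0.35) = 0.3225
  C_23 = −[(0.55)(0.00) − (-0.10)(-0.35)] = 0.0350
  C_31 = (-0.10)(-0.25) − (-0.10)(0.95) = 0.1200
  C_32 = −[(0.55)(-0.25) − (-0.10)(-0.05)] = 0.1425
  C_33 = (0.55)(0.95) − (-0.10)(-0.05) = 0.5175
det(I−A) = Σ_j (I−A)_1j·C_1j = (0.55)(0.6175) + (-0.10)(0.1200) + (-0.10)(0.3325) = 0.294375
adj(I−A) = Cᵀ =
  [ 0.6175   0.0650   0.1200]
  [ 0.1200   0.3225   0.1425]
  [ 0.3325   0.0350   0.5175]
(I − A)⁻¹ = adj(I−A) / det(I−A) ≈
  [   2.0977     0.2208     0.4076]
  [   0.4076     1.0955     0.4841]
  [   1.1295     0.1189     1.7580]
First solve x = (I − A)⁻¹ d = adj(I−A)·d / det(I−A); in particular x_A = (0.1200·400 + 0.3225·275 + 0.1425·350) / 0.294375 = 186.5625 / 0.294375 ≈ 633.7580.
Intermediate flow from A to A: z_AA = a_AA · x_A = 0.05 × 186.5625 / 0.294375 = 9.328125 / 0.294375 ≈ 31.69.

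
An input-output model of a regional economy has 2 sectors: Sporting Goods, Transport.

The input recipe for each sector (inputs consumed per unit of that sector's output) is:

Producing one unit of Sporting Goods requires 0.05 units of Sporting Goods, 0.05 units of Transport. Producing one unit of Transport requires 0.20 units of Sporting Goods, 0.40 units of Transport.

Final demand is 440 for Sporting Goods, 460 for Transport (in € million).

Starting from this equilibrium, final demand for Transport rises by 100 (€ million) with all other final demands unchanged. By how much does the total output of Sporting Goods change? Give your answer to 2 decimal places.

Δx_1 = 35.71

I − A =
  [   0.95    -0.20]
  [  -0.05     0.60]
det(I−A) = (0.95)(0.60) − (-0.20)(-0.05) = 0.5600
adj(I−A) = [[0.60, 0.20], [0.05, 0.95]]
(I − A)⁻¹ = adj(I−A) / det(I−A) ≈
  [   1.0714     0.3571]
  [   0.0893     1.6964]
Δx = (I − A)⁻¹ Δd with Δd having +100 in the Transport component and 0 elsewhere.
So Δx_1 = L_12 · (+100), where L_12 = adj(I−A)_12 / det(I−A) = 0.20 / 0.5600.
Δx_1 = 0.20 × (+100) / 0.5600 = 20.00 / 0.5600 ≈ 35.71.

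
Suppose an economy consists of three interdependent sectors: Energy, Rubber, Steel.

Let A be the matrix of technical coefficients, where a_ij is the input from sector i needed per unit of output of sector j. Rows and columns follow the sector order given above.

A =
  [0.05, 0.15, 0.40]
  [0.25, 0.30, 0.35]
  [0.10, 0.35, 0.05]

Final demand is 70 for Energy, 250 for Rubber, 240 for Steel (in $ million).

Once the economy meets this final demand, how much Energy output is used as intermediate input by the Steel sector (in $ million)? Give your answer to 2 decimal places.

I − A =
  [   0.95    -0.15    -0.40]
  [  -0.25     0.70    -0.35]
  [  -0.10    -0.35     0.95]
Cofactors of I−A, C_ij = (−1)^(i+j)·(minor ij) (rows/columns in the sector order above):
  C_11 = (0.70)(0.95) − (-0.35)(-0.35) = 0.5425
  C_12 = −[(-0.25)(0.95) − (-0.35)(-0.10)] = 0.2725
  C_13 = (-0.25)(-0.35) − (0.70)(-0.10) = 0.1575
  C_21 = −[(-0.15)(0.95) − (-0.40)(-0.35)] = 0.2825
  C_22 = (0.95)(0.95) − (-0.40)(-0.10) = 0.8625
  C_23 = −[(0.95)(-0.35) − (-0.15)(-0.10)] = 0.3475
  C_31 = (-0.15)(-0.35) − (-0.40)(0.70) = 0.3325
  C_32 = −[(0.95)(-0.35) − (-0.40)(-0.25)] = 0.4325
  C_33 = (0.95)(0.70) − (-0.15)(-0.25) = 0.6275
det(I−A) = Σ_j (I−A)_1j·C_1j = (0.95)(0.5425) + (-0.15)(0.2725) + (-0.40)(0.1575) = 0.4115
adj(I−A) = Cᵀ =
  [ 0.5425   0.2825   0.3325]
  [ 0.2725   0.8625   0.4325]
  [ 0.1575   0.3475   0.6275]
(I − A)⁻¹ = adj(I−A) / det(I−A) ≈
  [   1.3183     0.6865     0.8080]
  [   0.6622     2.0960     1.0510]
  [   0.3827     0.8445     1.5249]
First solve x = (I − A)⁻¹ d = adj(I−A)·d / det(I−A); in particular x_3 = (0.1575·70 + 0.3475·250 + 0.6275·240) / 0.4115 = 248.50 / 0.4115 ≈ 603.8882.
Intermediate flow from 1 to 3: z_13 = a_13 · x_3 = 0.40 × 248.50 / 0.4115 = 99.40 / 0.4115 ≈ 241.56.

z_13 = 241.56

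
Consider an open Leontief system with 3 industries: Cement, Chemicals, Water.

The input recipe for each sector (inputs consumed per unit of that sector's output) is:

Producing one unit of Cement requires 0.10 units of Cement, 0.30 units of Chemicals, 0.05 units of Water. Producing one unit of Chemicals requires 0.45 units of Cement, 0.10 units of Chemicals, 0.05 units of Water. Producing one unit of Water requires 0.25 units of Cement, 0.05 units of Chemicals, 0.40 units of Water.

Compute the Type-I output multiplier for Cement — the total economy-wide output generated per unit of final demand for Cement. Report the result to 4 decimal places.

I − A =
  [   0.90    -0.45    -0.25]
  [  -0.30     0.90    -0.05]
  [  -0.05    -0.05     0.60]
Cofactors of I−A, C_ij = (−1)^(i+j)·(minor ij) (rows/columns in the sector order above):
  C_11 = (0.90)(0.60) − (-0.05)(-0.05) = 0.5375
  C_12 = −[(-0.30)(0.60) − (-0.05)(-0.05)] = 0.1825
  C_13 = (-0.30)(-0.05) − (0.90)(-0.05) = 0.0600
  C_21 = −[(-0.45)(0.60) − (-0.25)(-0.05)] = 0.2825
  C_22 = (0.90)(0.60) − (-0.25)(-0.05) = 0.5275
  C_23 = −[(0.90)(-0.05) − (-0.45)(-0.05)] = 0.0675
  C_31 = (-0.45)(-0.05) − (-0.25)(0.90) = 0.2475
  C_32 = −[(0.90)(-0.05) − (-0.25)(-0.30)] = 0.1200
  C_33 = (0.90)(0.90) − (-0.45)(-0.30) = 0.6750
det(I−A) = Σ_j (I−A)_1j·C_1j = (0.90)(0.5375) + (-0.45)(0.1825) + (-0.25)(0.0600) = 0.386625
adj(I−A) = Cᵀ =
  [ 0.5375   0.2825   0.2475]
  [ 0.1825   0.5275   0.1200]
  [ 0.0600   0.0675   0.6750]
(I − A)⁻¹ = adj(I−A) / det(I−A) ≈
  [   1.39024     0.73068     0.64016]
  [   0.47203     1.36437     0.31038]
  [   0.15519     0.17459     1.74588]
The output multiplier for sector j is the column-j sum of the Leontief inverse (I − A)⁻¹ = adj(I−A) / det(I−A).
Column 1 of adj(I−A): (0.5375, 0.1825, 0.0600); det(I−A) = 0.386625.
m_1 = (0.5375 + 0.1825 + 0.0600) / 0.386625 = 0.78 / 0.386625 ≈ 2.0175.

m_1 = 2.0175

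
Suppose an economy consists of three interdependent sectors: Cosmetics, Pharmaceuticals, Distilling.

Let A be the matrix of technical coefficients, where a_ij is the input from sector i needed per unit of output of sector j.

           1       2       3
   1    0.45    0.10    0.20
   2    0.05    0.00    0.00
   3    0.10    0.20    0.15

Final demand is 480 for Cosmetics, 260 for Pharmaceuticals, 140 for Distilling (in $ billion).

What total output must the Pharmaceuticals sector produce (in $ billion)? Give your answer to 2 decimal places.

x_2 = 313.09

I − A =
  [   0.55    -0.10    -0.20]
  [  -0.05     1.00     0.00]
  [  -0.10    -0.20     0.85]
Cofactors of I−A, C_ij = (−1)^(i+j)·(minor ij) (rows/columns in the sector order above):
  C_11 = (1.00)(0.85) − (0.00)(-0.20) = 0.8500
  C_12 = −[(-0.05)(0.85) − (0.00)(-0.10)] = 0.0425
  C_13 = (-0.05)(-0.20) − (1.00)(-0.10) = 0.1100
  C_21 = −[(-0.10)(0.85) − (-0.20)(-0.20)] = 0.1250
  C_22 = (0.55)(0.85) − (-0.20)(-0.10) = 0.4475
  C_23 = −[(0.55)(-0.20) − (-0.10)(-0.10)] = 0.1200
  C_31 = (-0.10)(0.00) − (-0.20)(1.00) = 0.2000
  C_32 = −[(0.55)(0.00) − (-0.20)(-0.05)] = 0.0100
  C_33 = (0.55)(1.00) − (-0.10)(-0.05) = 0.5450
det(I−A) = Σ_j (I−A)_1j·C_1j = (0.55)(0.8500) + (-0.10)(0.0425) + (-0.20)(0.1100) = 0.44125
adj(I−A) = Cᵀ =
  [ 0.8500   0.1250   0.2000]
  [ 0.0425   0.4475   0.0100]
  [ 0.1100   0.1200   0.5450]
(I − A)⁻¹ = adj(I−A) / det(I−A) ≈
  [   1.9263     0.2833     0.4533]
  [   0.0963     1.0142     0.0227]
  [   0.2493     0.2720     1.2351]
x = (I − A)⁻¹ d = adj(I−A)·d / det(I−A), with det(I−A) = 0.44125:
  x_1 = (0.8500·480 + 0.1250·260 + 0.2000·140) / 0.44125 = 468.50 / 0.44125 ≈ 1061.76
  x_2 = (0.0425·480 + 0.4475·260 + 0.0100·140) / 0.44125 = 138.15 / 0.44125 ≈ 313.09
  x_3 = (0.1100·480 + 0.1200·260 + 0.5450·140) / 0.44125 = 160.30 / 0.44125 ≈ 363.29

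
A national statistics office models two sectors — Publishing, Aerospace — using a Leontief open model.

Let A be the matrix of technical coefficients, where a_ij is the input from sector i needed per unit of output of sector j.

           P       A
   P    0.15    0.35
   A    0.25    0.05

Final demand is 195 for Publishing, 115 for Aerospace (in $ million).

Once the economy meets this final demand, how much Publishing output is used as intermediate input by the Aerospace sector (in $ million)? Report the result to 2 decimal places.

I − A =
  [   0.85    -0.35]
  [  -0.25     0.95]
det(I−A) = (0.85)(0.95) − (-0.35)(-0.25) = 0.7200
adj(I−A) = [[0.95, 0.35], [0.25, 0.85]]
(I − A)⁻¹ = adj(I−A) / det(I−A) ≈
  [   1.3194     0.4861]
  [   0.3472     1.1806]
First solve x = (I − A)⁻¹ d = adj(I−A)·d / det(I−A); in particular x_A = (0.25·195 + 0.85·115) / 0.7200 = 146.50 / 0.7200 ≈ 203.4722.
Intermediate flow from P to A: z_PA = a_PA · x_A = 0.35 × 146.50 / 0.7200 = 51.275 / 0.7200 ≈ 71.22.

z_PA = 71.22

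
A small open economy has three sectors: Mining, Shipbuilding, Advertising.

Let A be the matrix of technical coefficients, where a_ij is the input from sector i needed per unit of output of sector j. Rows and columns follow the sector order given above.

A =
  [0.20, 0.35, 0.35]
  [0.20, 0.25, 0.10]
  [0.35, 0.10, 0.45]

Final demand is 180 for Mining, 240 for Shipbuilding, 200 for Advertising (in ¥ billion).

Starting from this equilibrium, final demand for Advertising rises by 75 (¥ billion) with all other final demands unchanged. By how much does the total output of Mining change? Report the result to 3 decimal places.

Δx_M = 129.442

I − A =
  [   0.80    -0.35    -0.35]
  [  -0.20     0.75    -0.10]
  [  -0.35    -0.10     0.55]
Cofactors of I−A, C_ij = (−1)^(i+j)·(minor ij) (rows/columns in the sector order above):
  C_11 = (0.75)(0.55) − (-0.10)(-0.10) = 0.4025
  C_12 = −[(-0.20)(0.55) − (-0.10)(-0.35)] = 0.1450
  C_13 = (-0.20)(-0.10) − (0.75)(-0.35) = 0.2825
  C_21 = −[(-0.35)(0.55) − (-0.35)(-0.10)] = 0.2275
  C_22 = (0.80)(0.55) − (-0.35)(-0.35) = 0.3175
  C_23 = −[(0.80)(-0.10) − (-0.35)(-0.35)] = 0.2025
  C_31 = (-0.35)(-0.10) − (-0.35)(0.75) = 0.2975
  C_32 = −[(0.80)(-0.10) − (-0.35)(-0.20)] = 0.1500
  C_33 = (0.80)(0.75) − (-0.35)(-0.20) = 0.5300
det(I−A) = Σ_j (I−A)_1j·C_1j = (0.80)(0.4025) + (-0.35)(0.1450) + (-0.35)(0.2825) = 0.172375
adj(I−A) = Cᵀ =
  [ 0.4025   0.2275   0.2975]
  [ 0.1450   0.3175   0.1500]
  [ 0.2825   0.2025   0.5300]
(I − A)⁻¹ = adj(I−A) / det(I−A) ≈
  [   2.3350     1.3198     1.7259]
  [   0.8412     1.8419     0.8702]
  [   1.6389     1.1748     3.0747]
Δx = (I − A)⁻¹ Δd with Δd having +75 in the Advertising component and 0 elsewhere.
So Δx_M = L_MA · (+75), where L_MA = adj(I−A)_MA / det(I−A) = 0.2975 / 0.172375.
Δx_M = 0.2975 × (+75) / 0.172375 = 22.3125 / 0.172375 ≈ 129.442.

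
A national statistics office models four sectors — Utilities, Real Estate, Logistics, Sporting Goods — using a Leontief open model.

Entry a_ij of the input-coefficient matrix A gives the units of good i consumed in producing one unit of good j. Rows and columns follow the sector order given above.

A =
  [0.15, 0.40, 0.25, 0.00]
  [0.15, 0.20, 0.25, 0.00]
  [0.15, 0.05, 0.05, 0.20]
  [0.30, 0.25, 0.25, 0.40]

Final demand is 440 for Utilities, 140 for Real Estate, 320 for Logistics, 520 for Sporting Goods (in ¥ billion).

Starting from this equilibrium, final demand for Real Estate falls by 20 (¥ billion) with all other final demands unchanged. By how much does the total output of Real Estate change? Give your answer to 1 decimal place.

Δx_2 = -31.4

I − A =
  [   0.85    -0.40    -0.25     0.00]
  [  -0.15     0.80    -0.25     0.00]
  [  -0.15    -0.05     0.95    -0.20]
  [  -0.30    -0.25    -0.25     0.60]
Compute the cofactors C_ij = (−1)^(i+j)·(3×3 minor ij) of I−A; the adjugate is their transpose:
adj(I−A) = Cᵀ =
  [ 0.396000   0.228000   0.180000   0.060000]
  [ 0.115500   0.404500   0.150000   0.050000]
  [ 0.132000   0.128000   0.372000   0.124000]
  [ 0.301125   0.335875   0.307500   0.531500]
det(I−A) = Σ_j (I−A)_1j·C_1j = (0.85)(0.396000) + (-0.40)(0.115500) + (-0.25)(0.132000) + (0.00)(0.301125) = 0.2574
(I − A)⁻¹ = adj(I−A) / det(I−A) ≈
  [   1.5385     0.8858     0.6993     0.2331]
  [   0.4487     1.5715     0.5828     0.1943]
  [   0.5128     0.4973     1.4452     0.4817]
  [   1.1699     1.3049     1.1946     2.0649]
Δx = (I − A)⁻¹ Δd with Δd having -20 in the Real Estate component and 0 elsewhere.
So Δx_2 = L_22 · (-20), where L_22 = adj(I−A)_22 / det(I−A) = 0.404500 / 0.2574.
Δx_2 = 0.404500 × (-20) / 0.2574 = -8.09 / 0.2574 ≈ -31.4.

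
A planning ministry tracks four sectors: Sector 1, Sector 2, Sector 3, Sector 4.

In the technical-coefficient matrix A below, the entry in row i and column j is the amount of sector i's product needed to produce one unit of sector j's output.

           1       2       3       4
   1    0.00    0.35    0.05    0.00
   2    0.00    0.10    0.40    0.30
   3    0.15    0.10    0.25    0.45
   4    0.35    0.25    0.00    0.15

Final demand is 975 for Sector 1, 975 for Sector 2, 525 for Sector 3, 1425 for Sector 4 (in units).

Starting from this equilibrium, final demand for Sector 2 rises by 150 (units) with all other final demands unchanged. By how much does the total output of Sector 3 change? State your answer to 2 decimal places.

Δx_3 = 124.46

I − A =
  [   1.00    -0.35    -0.05     0.00]
  [   0.00     0.90    -0.40    -0.30]
  [  -0.15    -0.10     0.75    -0.45]
  [  -0.35    -0.25     0.00     0.85]
Compute the cofactors C_ij = (−1)^(i+j)·(3×3 minor ij) of I−A; the adjugate is their transpose:
adj(I−A) = Cᵀ =
  [ 0.43850   0.23300   0.15350   0.16350]
  [ 0.19275   0.62325   0.34525   0.40275]
  [ 0.25575   0.29725   0.65325   0.45075]
  [ 0.23725   0.27925   0.16475   0.60725]
det(I−A) = Σ_j (I−A)_1j·C_1j = (1.00)(0.43850) + (-0.35)(0.19275) + (-0.05)(0.25575) + (0.00)(0.23725) = 0.35825
(I − A)⁻¹ = adj(I−A) / det(I−A) ≈
  [   1.2240     0.6504     0.4285     0.4564]
  [   0.5380     1.7397     0.9637     1.1242]
  [   0.7139     0.8297     1.8234     1.2582]
  [   0.6622     0.7795     0.4599     1.6950]
Δx = (I − A)⁻¹ Δd with Δd having +150 in the Sector 2 component and 0 elsewhere.
So Δx_3 = L_32 · (+150), where L_32 = adj(I−A)_32 / det(I−A) = 0.29725 / 0.35825.
Δx_3 = 0.29725 × (+150) / 0.35825 = 44.5875 / 0.35825 ≈ 124.46.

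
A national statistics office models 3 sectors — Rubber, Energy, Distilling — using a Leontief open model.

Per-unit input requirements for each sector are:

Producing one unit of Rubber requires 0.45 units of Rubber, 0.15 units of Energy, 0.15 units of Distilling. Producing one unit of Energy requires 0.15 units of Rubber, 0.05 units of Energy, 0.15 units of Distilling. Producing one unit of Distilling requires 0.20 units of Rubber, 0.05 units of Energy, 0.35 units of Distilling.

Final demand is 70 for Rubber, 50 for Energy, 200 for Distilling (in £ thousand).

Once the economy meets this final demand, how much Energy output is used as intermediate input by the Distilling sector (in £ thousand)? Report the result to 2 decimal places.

z_ED = 20.37

I − A =
  [   0.55    -0.15    -0.20]
  [  -0.15     0.95    -0.05]
  [  -0.15    -0.15     0.65]
Cofactors of I−A, C_ij = (−1)^(i+j)·(minor ij) (rows/columns in the sector order above):
  C_11 = (0.95)(0.65) − (-0.05)(-0.15) = 0.6100
  C_12 = −[(-0.15)(0.65) − (-0.05)(-0.15)] = 0.1050
  C_13 = (-0.15)(-0.15) − (0.95)(-0.15) = 0.1650
  C_21 = −[(-0.15)(0.65) − (-0.20)(-0.15)] = 0.1275
  C_22 = (0.55)(0.65) − (-0.20)(-0.15) = 0.3275
  C_23 = −[(0.55)(-0.15) − (-0.15)(-0.15)] = 0.1050
  C_31 = (-0.15)(-0.05) − (-0.20)(0.95) = 0.1975
  C_32 = −[(0.55)(-0.05) − (-0.20)(-0.15)] = 0.0575
  C_33 = (0.55)(0.95) − (-0.15)(-0.15) = 0.5000
det(I−A) = Σ_j (I−A)_1j·C_1j = (0.55)(0.6100) + (-0.15)(0.1050) + (-0.20)(0.1650) = 0.28675
adj(I−A) = Cᵀ =
  [ 0.6100   0.1275   0.1975]
  [ 0.1050   0.3275   0.0575]
  [ 0.1650   0.1050   0.5000]
(I − A)⁻¹ = adj(I−A) / det(I−A) ≈
  [   2.1273     0.4446     0.6888]
  [   0.3662     1.1421     0.2005]
  [   0.5754     0.3662     1.7437]
First solve x = (I − A)⁻¹ d = adj(I−A)·d / det(I−A); in particular x_D = (0.1650·70 + 0.1050·50 + 0.5000·200) / 0.28675 = 116.80 / 0.28675 ≈ 407.3235.
Intermediate flow from E to D: z_ED = a_ED · x_D = 0.05 × 116.80 / 0.28675 = 5.84 / 0.28675 ≈ 20.37.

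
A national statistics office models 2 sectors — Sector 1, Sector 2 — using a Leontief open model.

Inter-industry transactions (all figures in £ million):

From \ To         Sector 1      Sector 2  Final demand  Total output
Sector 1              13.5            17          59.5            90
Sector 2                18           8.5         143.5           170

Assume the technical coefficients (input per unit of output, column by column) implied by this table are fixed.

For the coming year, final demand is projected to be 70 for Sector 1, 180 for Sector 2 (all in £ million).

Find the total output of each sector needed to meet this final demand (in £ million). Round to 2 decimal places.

x_1 = 107.30, x_2 = 212.06

Technical coefficients a_ij = z_ij / X_j:
  a_11 = 13.5/90 = 0.15, a_21 = 18/90 = 0.20
  a_12 = 17/170 = 0.10, a_22 = 8.5/170 = 0.05
I − A =
  [   0.85    -0.10]
  [  -0.20     0.95]
det(I−A) = (0.85)(0.95) − (-0.10)(-0.20) = 0.7875
adj(I−A) = [[0.95, 0.10], [0.20, 0.85]]
(I − A)⁻¹ = adj(I−A) / det(I−A) ≈
  [   1.2063     0.1270]
  [   0.2540     1.0794]
x = (I − A)⁻¹ d = adj(I−A)·d / det(I−A), with det(I−A) = 0.7875:
  x_1 = (0.95·70 + 0.10·180) / 0.7875 = 84.50 / 0.7875 ≈ 107.30
  x_2 = (0.20·70 + 0.85·180) / 0.7875 = 167.00 / 0.7875 ≈ 212.06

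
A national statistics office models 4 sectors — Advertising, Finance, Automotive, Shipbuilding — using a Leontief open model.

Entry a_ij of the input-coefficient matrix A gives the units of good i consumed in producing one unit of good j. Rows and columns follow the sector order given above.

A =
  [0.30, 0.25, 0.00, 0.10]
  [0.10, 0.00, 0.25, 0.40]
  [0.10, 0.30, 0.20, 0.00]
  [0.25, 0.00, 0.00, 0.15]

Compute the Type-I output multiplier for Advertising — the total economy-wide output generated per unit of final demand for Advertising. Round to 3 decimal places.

m_1 = 2.985

I − A =
  [   0.70    -0.25     0.00    -0.10]
  [  -0.10     1.00    -0.25    -0.40]
  [  -0.10    -0.30     0.80     0.00]
  [  -0.25     0.00     0.00     0.85]
Compute the cofactors C_ij = (−1)^(i+j)·(3×3 minor ij) of I−A; the adjugate is their transpose:
adj(I−A) = Cᵀ =
  [ 0.616250   0.170000   0.053125   0.152500]
  [ 0.169250   0.456000   0.142500   0.234500]
  [ 0.140500   0.192250   0.523750   0.107000]
  [ 0.181250   0.050000   0.015625   0.481250]
det(I−A) = Σ_j (I−A)_1j·C_1j = (0.70)(0.616250) + (-0.25)(0.169250) + (0.00)(0.140500) + (-0.10)(0.181250) = 0.3709375
(I − A)⁻¹ = adj(I−A) / det(I−A) ≈
  [   1.6613     0.4583     0.1432     0.4111]
  [   0.4563     1.2293     0.3842     0.6322]
  [   0.3788     0.5183     1.4120     0.2885]
  [   0.4886     0.1348     0.0421     1.2974]
The output multiplier for sector j is the column-j sum of the Leontief inverse (I − A)⁻¹ = adj(I−A) / det(I−A).
Column 1 of adj(I−A): (0.616250, 0.169250, 0.140500, 0.181250); det(I−A) = 0.3709375.
m_1 = (0.616250 + 0.169250 + 0.140500 + 0.181250) / 0.3709375 = 1.10725 / 0.3709375 ≈ 2.985.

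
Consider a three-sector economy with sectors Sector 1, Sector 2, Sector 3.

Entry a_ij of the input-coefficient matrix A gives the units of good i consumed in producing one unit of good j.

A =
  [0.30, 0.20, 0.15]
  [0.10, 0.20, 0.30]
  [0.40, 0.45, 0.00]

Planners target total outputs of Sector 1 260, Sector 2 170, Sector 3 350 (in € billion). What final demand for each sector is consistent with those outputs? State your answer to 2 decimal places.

I − A =
  [   0.70    -0.20    -0.15]
  [  -0.10     0.80    -0.30]
  [  -0.40    -0.45     1.00]
d = (I − A) x:
  d_1 = (+0.70)·260 + (-0.20)·170 + (-0.15)·350 = 95.50
  d_2 = (-0.10)·260 + (+0.80)·170 + (-0.30)·350 = 5.00
  d_3 = (-0.40)·260 + (-0.45)·170 + (+1.00)·350 = 169.50

d_1 = 95.50, d_2 = 5.00, d_3 = 169.50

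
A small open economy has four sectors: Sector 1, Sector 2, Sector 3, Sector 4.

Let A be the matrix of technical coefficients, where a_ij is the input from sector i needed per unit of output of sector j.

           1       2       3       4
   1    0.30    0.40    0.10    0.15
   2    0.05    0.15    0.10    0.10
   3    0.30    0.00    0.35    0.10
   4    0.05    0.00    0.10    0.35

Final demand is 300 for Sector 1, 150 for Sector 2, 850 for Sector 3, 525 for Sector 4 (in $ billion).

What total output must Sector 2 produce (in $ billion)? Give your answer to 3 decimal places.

I − A =
  [   0.70    -0.40    -0.10    -0.15]
  [  -0.05     0.85    -0.10    -0.10]
  [  -0.30     0.00     0.65    -0.10]
  [  -0.05     0.00    -0.10     0.65]
Compute the cofactors C_ij = (−1)^(i+j)·(3×3 minor ij) of I−A; the adjugate is their transpose:
adj(I−A) = Cᵀ =
  [ 0.350625   0.165000   0.098000   0.121375]
  [ 0.046875   0.259375   0.056250   0.059375]
  [ 0.170000   0.080000   0.365375   0.107750]
  [ 0.053125   0.025000   0.063750   0.336250]
det(I−A) = Σ_j (I−A)_1j·C_1j = (0.70)(0.350625) + (-0.40)(0.046875) + (-0.10)(0.170000) + (-0.15)(0.053125) = 0.20171875
(I − A)⁻¹ = adj(I−A) / det(I−A) ≈
  [   1.7382     0.8180     0.4858     0.6017]
  [   0.2324     1.2858     0.2789     0.2943]
  [   0.8428     0.3966     1.8113     0.5342]
  [   0.2634     0.1239     0.3160     1.6669]
x = (I − A)⁻¹ d = adj(I−A)·d / det(I−A), with det(I−A) = 0.20171875:
  x_1 = (0.350625·300 + 0.165000·150 + 0.098000·850 + 0.121375·525) / 0.20171875 = 276.959375 / 0.20171875 ≈ 1372.998
  x_2 = (0.046875·300 + 0.259375·150 + 0.056250·850 + 0.059375·525) / 0.20171875 = 131.953125 / 0.20171875 ≈ 654.144
  x_3 = (0.170000·300 + 0.080000·150 + 0.365375·850 + 0.107750·525) / 0.20171875 = 430.1375 / 0.20171875 ≈ 2132.363
  x_4 = (0.053125·300 + 0.025000·150 + 0.063750·850 + 0.336250·525) / 0.20171875 = 250.40625 / 0.20171875 ≈ 1241.363

x_2 = 654.144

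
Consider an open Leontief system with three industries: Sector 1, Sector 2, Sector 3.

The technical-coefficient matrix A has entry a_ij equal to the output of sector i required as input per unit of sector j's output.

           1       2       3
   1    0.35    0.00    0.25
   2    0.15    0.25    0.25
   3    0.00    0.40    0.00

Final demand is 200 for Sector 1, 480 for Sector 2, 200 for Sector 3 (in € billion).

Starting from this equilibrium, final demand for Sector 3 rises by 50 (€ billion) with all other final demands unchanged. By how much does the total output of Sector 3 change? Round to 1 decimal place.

I − A =
  [   0.65     0.00    -0.25]
  [  -0.15     0.75    -0.25]
  [   0.00    -0.40     1.00]
Cofactors of I−A, C_ij = (−1)^(i+j)·(minor ij) (rows/columns in the sector order above):
  C_11 = (0.75)(1.00) − (-0.25)(-0.40) = 0.6500
  C_12 = −[(-0.15)(1.00) − (-0.25)(0.00)] = 0.1500
  C_13 = (-0.15)(-0.40) − (0.75)(0.00) = 0.0600
  C_21 = −[(0.00)(1.00) − (-0.25)(-0.40)] = 0.1000
  C_22 = (0.65)(1.00) − (-0.25)(0.00) = 0.6500
  C_23 = −[(0.65)(-0.40) − (0.00)(0.00)] = 0.2600
  C_31 = (0.00)(-0.25) − (-0.25)(0.75) = 0.1875
  C_32 = −[(0.65)(-0.25) − (-0.25)(-0.15)] = 0.2000
  C_33 = (0.65)(0.75) − (0.00)(-0.15) = 0.4875
det(I−A) = Σ_j (I−A)_1j·C_1j = (0.65)(0.6500) + (0.00)(0.1500) + (-0.25)(0.0600) = 0.4075
adj(I−A) = Cᵀ =
  [ 0.6500   0.1000   0.1875]
  [ 0.1500   0.6500   0.2000]
  [ 0.0600   0.2600   0.4875]
(I − A)⁻¹ = adj(I−A) / det(I−A) ≈
  [   1.5951     0.2454     0.4601]
  [   0.3681     1.5951     0.4908]
  [   0.1472     0.6380     1.1963]
Δx = (I − A)⁻¹ Δd with Δd having +50 in the Sector 3 component and 0 elsewhere.
So Δx_3 = L_33 · (+50), where L_33 = adj(I−A)_33 / det(I−A) = 0.4875 / 0.4075.
Δx_3 = 0.4875 × (+50) / 0.4075 = 24.375 / 0.4075 ≈ 59.8.

Δx_3 = 59.8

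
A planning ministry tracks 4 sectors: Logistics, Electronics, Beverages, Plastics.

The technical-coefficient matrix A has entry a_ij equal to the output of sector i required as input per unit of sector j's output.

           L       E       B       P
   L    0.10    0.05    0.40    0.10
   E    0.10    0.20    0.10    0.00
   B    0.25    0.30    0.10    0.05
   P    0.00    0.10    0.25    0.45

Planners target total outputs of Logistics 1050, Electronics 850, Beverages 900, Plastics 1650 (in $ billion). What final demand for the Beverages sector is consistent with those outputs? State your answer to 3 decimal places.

d_B = 210.000

I − A =
  [   0.90    -0.05    -0.40    -0.10]
  [  -0.10     0.80    -0.10     0.00]
  [  -0.25    -0.30     0.90    -0.05]
  [   0.00    -0.10    -0.25     0.55]
d = (I − A) x:
  d_L = (+0.90)·1050 + (-0.05)·850 + (-0.40)·900 + (-0.10)·1650 = 377.500
  d_E = (-0.10)·1050 + (+0.80)·850 + (-0.10)·900 + (+0.00)·1650 = 485.000
  d_B = (-0.25)·1050 + (-0.30)·850 + (+0.90)·900 + (-0.05)·1650 = 210.000
  d_P = (+0.00)·1050 + (-0.10)·850 + (-0.25)·900 + (+0.55)·1650 = 597.500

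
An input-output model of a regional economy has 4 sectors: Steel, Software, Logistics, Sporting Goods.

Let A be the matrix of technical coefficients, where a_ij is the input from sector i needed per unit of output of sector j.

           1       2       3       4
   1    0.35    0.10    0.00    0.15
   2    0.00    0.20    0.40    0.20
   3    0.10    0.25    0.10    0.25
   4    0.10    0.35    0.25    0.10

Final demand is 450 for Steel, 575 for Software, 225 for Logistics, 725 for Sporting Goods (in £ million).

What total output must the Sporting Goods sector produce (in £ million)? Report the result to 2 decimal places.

I − A =
  [   0.65    -0.10     0.00    -0.15]
  [   0.00     0.80    -0.40    -0.20]
  [  -0.10    -0.25     0.90    -0.25]
  [  -0.10    -0.35    -0.25     0.90]
Compute the cofactors C_ij = (−1)^(i+j)·(3×3 minor ij) of I−A; the adjugate is their transpose:
adj(I−A) = Cᵀ =
  [ 0.397500   0.131375   0.092000   0.121000]
  [ 0.069000   0.468625   0.260500   0.188000]
  [ 0.090000   0.216125   0.408500   0.176500]
  [ 0.096000   0.256875   0.225000   0.399000]
det(I−A) = Σ_j (I−A)_1j·C_1j = (0.65)(0.397500) + (-0.10)(0.069000) + (0.00)(0.090000) + (-0.15)(0.096000) = 0.237075
(I − A)⁻¹ = adj(I−A) / det(I−A) ≈
  [   1.6767     0.5541     0.3881     0.5104]
  [   0.2910     1.9767     1.0988     0.7930]
  [   0.3796     0.9116     1.7231     0.7445]
  [   0.4049     1.0835     0.9491     1.6830]
x = (I − A)⁻¹ d = adj(I−A)·d / det(I−A), with det(I−A) = 0.237075:
  x_1 = (0.397500·450 + 0.131375·575 + 0.092000·225 + 0.121000·725) / 0.237075 = 362.840625 / 0.237075 ≈ 1530.49
  x_2 = (0.069000·450 + 0.468625·575 + 0.260500·225 + 0.188000·725) / 0.237075 = 495.421875 / 0.237075 ≈ 2089.73
  x_3 = (0.090000·450 + 0.216125·575 + 0.408500·225 + 0.176500·725) / 0.237075 = 384.646875 / 0.237075 ≈ 1622.47
  x_4 = (0.096000·450 + 0.256875·575 + 0.225000·225 + 0.399000·725) / 0.237075 = 530.803125 / 0.237075 ≈ 2238.97

x_4 = 2238.97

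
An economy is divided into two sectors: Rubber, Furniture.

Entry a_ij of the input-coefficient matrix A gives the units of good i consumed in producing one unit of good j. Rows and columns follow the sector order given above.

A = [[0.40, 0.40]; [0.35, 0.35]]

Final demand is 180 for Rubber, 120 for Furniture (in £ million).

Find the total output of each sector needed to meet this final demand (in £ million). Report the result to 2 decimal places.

x_1 = 660.00, x_2 = 540.00

I − A =
  [   0.60    -0.40]
  [  -0.35     0.65]
det(I−A) = (0.60)(0.65) − (-0.40)(-0.35) = 0.2500
adj(I−A) = [[0.65, 0.40], [0.35, 0.60]]
(I − A)⁻¹ = adj(I−A) / det(I−A) ≈
  [   2.6000     1.6000]
  [   1.4000     2.4000]
x = (I − A)⁻¹ d = adj(I−A)·d / det(I−A), with det(I−A) = 0.2500:
  x_1 = (0.65·180 + 0.40·120) / 0.2500 = 165.00 / 0.2500 = 660.00
  x_2 = (0.35·180 + 0.60·120) / 0.2500 = 135.00 / 0.2500 = 540.00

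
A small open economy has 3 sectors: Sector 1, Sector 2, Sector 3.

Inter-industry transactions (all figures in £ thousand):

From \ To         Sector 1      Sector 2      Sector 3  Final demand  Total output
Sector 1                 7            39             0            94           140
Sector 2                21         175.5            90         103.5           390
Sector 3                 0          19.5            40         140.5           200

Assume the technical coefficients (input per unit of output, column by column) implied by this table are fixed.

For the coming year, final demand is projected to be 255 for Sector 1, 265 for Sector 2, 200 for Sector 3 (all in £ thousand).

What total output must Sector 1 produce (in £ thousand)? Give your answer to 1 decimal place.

x_1 = 355.3

Technical coefficients a_ij = z_ij / X_j:
  a_11 = 7/140 = 0.05, a_21 = 21/140 = 0.15, a_31 = 0/140 = 0.00
  a_12 = 39/390 = 0.10, a_22 = 175.5/390 = 0.45, a_32 = 19.5/390 = 0.05
  a_13 = 0/200 = 0.00, a_23 = 90/200 = 0.45, a_33 = 40/200 = 0.20
I − A =
  [   0.95    -0.10     0.00]
  [  -0.15     0.55    -0.45]
  [   0.00    -0.05     0.80]
Cofactors of I−A, C_ij = (−1)^(i+j)·(minor ij) (rows/columns in the sector order above):
  C_11 = (0.55)(0.80) − (-0.45)(-0.05) = 0.4175
  C_12 = −[(-0.15)(0.80) − (-0.45)(0.00)] = 0.1200
  C_13 = (-0.15)(-0.05) − (0.55)(0.00) = 0.0075
  C_21 = −[(-0.10)(0.80) − (0.00)(-0.05)] = 0.0800
  C_22 = (0.95)(0.80) − (0.00)(0.00) = 0.7600
  C_23 = −[(0.95)(-0.05) − (-0.10)(0.00)] = 0.0475
  C_31 = (-0.10)(-0.45) − (0.00)(0.55) = 0.0450
  C_32 = −[(0.95)(-0.45) − (0.00)(-0.15)] = 0.4275
  C_33 = (0.95)(0.55) − (-0.10)(-0.15) = 0.5075
det(I−A) = Σ_j (I−A)_1j·C_1j = (0.95)(0.4175) + (-0.10)(0.1200) + (0.00)(0.0075) = 0.384625
adj(I−A) = Cᵀ =
  [ 0.4175   0.0800   0.0450]
  [ 0.1200   0.7600   0.4275]
  [ 0.0075   0.0475   0.5075]
(I − A)⁻¹ = adj(I−A) / det(I−A) ≈
  [   1.0855     0.2080     0.1170]
  [   0.3120     1.9760     1.1115]
  [   0.0195     0.1235     1.3195]
x = (I − A)⁻¹ d = adj(I−A)·d / det(I−A), with det(I−A) = 0.384625:
  x_1 = (0.4175·255 + 0.0800·265 + 0.0450·200) / 0.384625 = 136.6625 / 0.384625 ≈ 355.3
  x_2 = (0.1200·255 + 0.7600·265 + 0.4275·200) / 0.384625 = 317.50 / 0.384625 ≈ 825.5
  x_3 = (0.0075·255 + 0.0475·265 + 0.5075·200) / 0.384625 = 116.00 / 0.384625 ≈ 301.6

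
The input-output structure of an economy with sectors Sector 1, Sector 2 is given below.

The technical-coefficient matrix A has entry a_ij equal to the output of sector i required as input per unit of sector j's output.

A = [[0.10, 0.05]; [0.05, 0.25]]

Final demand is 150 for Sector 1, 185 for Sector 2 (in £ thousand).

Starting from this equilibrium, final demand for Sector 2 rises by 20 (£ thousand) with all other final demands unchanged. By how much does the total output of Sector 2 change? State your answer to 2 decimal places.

Δx_2 = 26.77

I − A =
  [   0.90    -0.05]
  [  -0.05     0.75]
det(I−A) = (0.90)(0.75) − (-0.05)(-0.05) = 0.6725
adj(I−A) = [[0.75, 0.05], [0.05, 0.90]]
(I − A)⁻¹ = adj(I−A) / det(I−A) ≈
  [   1.1152     0.0743]
  [   0.0743     1.3383]
Δx = (I − A)⁻¹ Δd with Δd having +20 in the Sector 2 component and 0 elsewhere.
So Δx_2 = L_22 · (+20), where L_22 = adj(I−A)_22 / det(I−A) = 0.90 / 0.6725.
Δx_2 = 0.90 × (+20) / 0.6725 = 18.00 / 0.6725 ≈ 26.77.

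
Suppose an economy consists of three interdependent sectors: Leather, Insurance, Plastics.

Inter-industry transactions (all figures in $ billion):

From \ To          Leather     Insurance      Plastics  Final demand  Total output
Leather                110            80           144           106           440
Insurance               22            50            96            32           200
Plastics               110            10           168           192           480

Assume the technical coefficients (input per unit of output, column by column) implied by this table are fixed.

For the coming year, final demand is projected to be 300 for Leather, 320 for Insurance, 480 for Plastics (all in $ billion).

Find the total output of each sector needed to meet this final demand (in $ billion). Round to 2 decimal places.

x_L = 1408.48, x_I = 880.00, x_P = 1347.88

Technical coefficients a_ij = z_ij / X_j:
  a_LL = 110/440 = 0.25, a_IL = 22/440 = 0.05, a_PL = 110/440 = 0.25
  a_LI = 80/200 = 0.40, a_II = 50/200 = 0.25, a_PI = 10/200 = 0.05
  a_LP = 144/480 = 0.30, a_IP = 96/480 = 0.20, a_PP = 168/480 = 0.35
I − A =
  [   0.75    -0.40    -0.30]
  [  -0.05     0.75    -0.20]
  [  -0.25    -0.05     0.65]
Cofactors of I−A, C_ij = (−1)^(i+j)·(minor ij) (rows/columns in the sector order above):
  C_11 = (0.75)(0.65) − (-0.20)(-0.05) = 0.4775
  C_12 = −[(-0.05)(0.65) − (-0.20)(-0.25)] = 0.0825
  C_13 = (-0.05)(-0.05) − (0.75)(-0.25) = 0.1900
  C_21 = −[(-0.40)(0.65) − (-0.30)(-0.05)] = 0.2750
  C_22 = (0.75)(0.65) − (-0.30)(-0.25) = 0.4125
  C_23 = −[(0.75)(-0.05) − (-0.40)(-0.25)] = 0.1375
  C_31 = (-0.40)(-0.20) − (-0.30)(0.75) = 0.3050
  C_32 = −[(0.75)(-0.20) − (-0.30)(-0.05)] = 0.1650
  C_33 = (0.75)(0.75) − (-0.40)(-0.05) = 0.5425
det(I−A) = Σ_j (I−A)_1j·C_1j = (0.75)(0.4775) + (-0.40)(0.0825) + (-0.30)(0.1900) = 0.268125
adj(I−A) = Cᵀ =
  [ 0.4775   0.2750   0.3050]
  [ 0.0825   0.4125   0.1650]
  [ 0.1900   0.1375   0.5425]
(I − A)⁻¹ = adj(I−A) / det(I−A) ≈
  [   1.7809     1.0256     1.1375]
  [   0.3077     1.5385     0.6154]
  [   0.7086     0.5128     2.0233]
x = (I − A)⁻¹ d = adj(I−A)·d / det(I−A), with det(I−A) = 0.268125:
  x_L = (0.4775·300 + 0.2750·320 + 0.3050·480) / 0.268125 = 377.65 / 0.268125 ≈ 1408.48
  x_I = (0.0825·300 + 0.4125·320 + 0.1650·480) / 0.268125 = 235.95 / 0.268125 = 880.00
  x_P = (0.1900·300 + 0.1375·320 + 0.5425·480) / 0.268125 = 361.40 / 0.268125 ≈ 1347.88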